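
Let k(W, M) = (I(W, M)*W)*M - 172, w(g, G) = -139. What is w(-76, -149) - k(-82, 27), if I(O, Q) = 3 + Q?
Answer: 66453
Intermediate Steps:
k(W, M) = -172 + M*W*(3 + M) (k(W, M) = ((3 + M)*W)*M - 172 = (W*(3 + M))*M - 172 = M*W*(3 + M) - 172 = -172 + M*W*(3 + M))
w(-76, -149) - k(-82, 27) = -139 - (-172 + 27*(-82)*(3 + 27)) = -139 - (-172 + 27*(-82)*30) = -139 - (-172 - 66420) = -139 - 1*(-66592) = -139 + 66592 = 66453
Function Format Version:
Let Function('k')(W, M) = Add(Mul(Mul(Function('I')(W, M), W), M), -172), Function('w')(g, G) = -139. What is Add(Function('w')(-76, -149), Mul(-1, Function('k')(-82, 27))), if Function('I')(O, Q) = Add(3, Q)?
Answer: 66453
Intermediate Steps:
Function('k')(W, M) = Add(-172, Mul(M, W, Add(3, M))) (Function('k')(W, M) = Add(Mul(Mul(Add(3, M), W), M), -172) = Add(Mul(Mul(W, Add(3, M)), M), -172) = Add(Mul(M, W, Add(3, M)), -172) = Add(-172, Mul(M, W, Add(3, M))))
Add(Function('w')(-76, -149), Mul(-1, Function('k')(-82, 27))) = Add(-139, Mul(-1, Add(-172, Mul(27, -82, Add(3, 27))))) = Add(-139, Mul(-1, Add(-172, Mul(27, -82, 30)))) = Add(-139, Mul(-1, Add(-172, -66420))) = Add(-139, Mul(-1, -66592)) = Add(-139, 66592) = 66453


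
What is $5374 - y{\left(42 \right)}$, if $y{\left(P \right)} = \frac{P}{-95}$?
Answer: $\frac{510572}{95} \approx 5374.4$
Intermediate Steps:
$y{\left(P \right)} = - \frac{P}{95}$ ($y{\left(P \right)} = P \left(- \frac{1}{95}\right) = - \frac{P}{95}$)
$5374 - y{\left(42 \right)} = 5374 - \left(- \frac{1}{95}\right) 42 = 5374 - - \frac{42}{95} = 5374 + \frac{42}{95} = \frac{510572}{95}$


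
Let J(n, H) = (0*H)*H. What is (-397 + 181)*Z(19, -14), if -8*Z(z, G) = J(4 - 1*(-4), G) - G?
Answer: 378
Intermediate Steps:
J(n, H) = 0 (J(n, H) = 0*H = 0)
Z(z, G) = G/8 (Z(z, G) = -(0 - G)/8 = -(-1)*G/8 = G/8)
(-397 + 181)*Z(19, -14) = (-397 + 181)*((⅛)*(-14)) = -216*(-7/4) = 378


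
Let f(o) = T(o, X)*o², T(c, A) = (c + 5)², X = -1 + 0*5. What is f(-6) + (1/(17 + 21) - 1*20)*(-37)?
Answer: 29451/38 ≈ 775.03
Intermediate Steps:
X = -1 (X = -1 + 0 = -1)
T(c, A) = (5 + c)²
f(o) = o²*(5 + o)² (f(o) = (5 + o)²*o² = o²*(5 + o)²)
f(-6) + (1/(17 + 21) - 1*20)*(-37) = (-6)²*(5 - 6)² + (1/(17 + 21) - 1*20)*(-37) = 36*(-1)² + (1/38 - 20)*(-37) = 36*1 + (1/38 - 20)*(-37) = 36 - 759/38*(-37) = 36 + 28083/38 = 29451/38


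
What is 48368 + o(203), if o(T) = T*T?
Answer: 89577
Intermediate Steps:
o(T) = T²
48368 + o(203) = 48368 + 203² = 48368 + 41209 = 89577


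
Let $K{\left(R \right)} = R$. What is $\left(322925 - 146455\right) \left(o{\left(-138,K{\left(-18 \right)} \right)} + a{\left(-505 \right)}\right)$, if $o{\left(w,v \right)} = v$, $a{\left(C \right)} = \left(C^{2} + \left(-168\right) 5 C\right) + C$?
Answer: $119770541940$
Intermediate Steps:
$a{\left(C \right)} = C^{2} - 839 C$ ($a{\left(C \right)} = \left(C^{2} - 840 C\right) + C = C^{2} - 839 C$)
$\left(322925 - 146455\right) \left(o{\left(-138,K{\left(-18 \right)} \right)} + a{\left(-505 \right)}\right) = \left(322925 - 146455\right) \left(-18 - 505 \left(-839 - 505\right)\right) = 176470 \left(-18 - -678720\right) = 176470 \left(-18 + 678720\right) = 176470 \cdot 678702 = 119770541940$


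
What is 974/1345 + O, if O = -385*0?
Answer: 974/1345 ≈ 0.72416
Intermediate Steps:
O = 0
974/1345 + O = 974/1345 + 0 = 974/1345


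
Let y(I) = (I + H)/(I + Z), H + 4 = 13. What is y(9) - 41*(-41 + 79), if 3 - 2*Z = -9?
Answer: -7784/5 ≈ -1556.8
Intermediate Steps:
Z = 6 (Z = 3/2 - ½*(-9) = 3/2 + 9/2 = 6)
H = 9 (H = -4 + 13 = 9)
y(I) = (9 + I)/(6 + I) (y(I) = (I + 9)/(I + 6) = (9 + I)/(6 + I))
y(9) - 41*(-41 + 79) = (9 + 9)/(6 + 9) - 41*(-41 + 79) = 18/15 - 41*38 = (1/15)*18 - 1558 = 6/5 - 1558 = -7784/5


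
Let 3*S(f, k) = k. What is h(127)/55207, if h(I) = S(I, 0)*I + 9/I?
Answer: 9/7011289 ≈ 1.2836e-6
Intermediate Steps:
S(f, k) = k/3
h(I) = 9/I (h(I) = ((1/3)*0)*I + 9/I = 0*I + 9/I = 0 + 9/I = 9/I)
h(127)/55207 = (9/127)/55207 = (9*(1/127))*(1/55207) = (9/127)*(1/55207) = 9/7011289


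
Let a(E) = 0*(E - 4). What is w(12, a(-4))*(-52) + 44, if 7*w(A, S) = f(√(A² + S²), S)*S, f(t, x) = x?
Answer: 44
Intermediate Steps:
a(E) = 0 (a(E) = 0*(-4 + E) = 0)
w(A, S) = S²/7 (w(A, S) = (S*S)/7 = S²/7)
w(12, a(-4))*(-52) + 44 = ((⅐)*0²)*(-52) + 44 = ((⅐)*0)*(-52) + 44 = 0*(-52) + 44 = 0 + 44 = 44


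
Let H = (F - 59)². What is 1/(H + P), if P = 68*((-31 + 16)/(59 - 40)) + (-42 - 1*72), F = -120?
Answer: 19/605593 ≈ 3.1374e-5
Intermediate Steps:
H = 32041 (H = (-120 - 59)² = (-179)² = 32041)
P = -3186/19 (P = 68*(-15/19) + (-42 - 72) = 68*(-15*1/19) - 114 = 68*(-15/19) - 114 = -1020/19 - 114 = -3186/19 ≈ -167.68)
1/(H + P) = 1/(32041 - 3186/19) = 1/(605593/19) = 19/605593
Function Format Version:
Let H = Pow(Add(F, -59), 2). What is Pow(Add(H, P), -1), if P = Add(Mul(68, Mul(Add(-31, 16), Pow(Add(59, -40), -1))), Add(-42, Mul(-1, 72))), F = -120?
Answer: Rational(19, 605593) ≈ 3.1374e-5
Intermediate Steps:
H = 32041 (H = Pow(Add(-120, -59), 2) = Pow(-179, 2) = 32041)
P = Rational(-3186, 19) (P = Add(Mul(68, Mul(-15, Pow(19, -1))), Add(-42, -72)) = Add(Mul(68, Mul(-15, Rational(1, 19))), -114) = Add(Mul(68, Rational(-15, 19)), -114) = Add(Rational(-1020, 19), -114) = Rational(-3186, 19) ≈ -167.68)
Pow(Add(H, P), -1) = Pow(Add(32041, Rational(-3186, 19)), -1) = Pow(Rational(605593, 19), -1) = Rational(19, 605593)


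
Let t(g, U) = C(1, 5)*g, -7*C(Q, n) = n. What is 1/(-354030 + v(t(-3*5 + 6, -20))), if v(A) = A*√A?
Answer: -8095486/2866044902505 - 21*√35/955348300835 ≈ -2.8247e-6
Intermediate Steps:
C(Q, n) = -n/7
t(g, U) = -5*g/7 (t(g, U) = (-⅐*5)*g = -5*g/7)
v(A) = A^(3/2)
1/(-354030 + v(t(-3*5 + 6, -20))) = 1/(-354030 + (-5*(-3*5 + 6)/7)^(3/2)) = 1/(-354030 + (-5*(-15 + 6)/7)^(3/2)) = 1/(-354030 + (-5/7*(-9))^(3/2)) = 1/(-354030 + (45/7)^(3/2)) = 1/(-354030 + 135*√35/49)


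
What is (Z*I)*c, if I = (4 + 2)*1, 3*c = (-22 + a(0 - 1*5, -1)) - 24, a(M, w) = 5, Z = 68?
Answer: -5576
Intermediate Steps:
c = -41/3 (c = ((-22 + 5) - 24)/3 = (-17 - 24)/3 = (⅓)*(-41) = -41/3 ≈ -13.667)
I = 6 (I = 6*1 = 6)
(Z*I)*c = (68*6)*(-41/3) = 408*(-41/3) = -5576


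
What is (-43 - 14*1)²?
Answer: 3249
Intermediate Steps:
(-43 - 14*1)² = (-43 - 14)² = (-57)² = 3249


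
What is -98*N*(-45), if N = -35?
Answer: -154350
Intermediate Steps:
-98*N*(-45) = -98*(-35)*(-45) = 3430*(-45) = -154350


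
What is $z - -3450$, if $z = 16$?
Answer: $3466$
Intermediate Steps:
$z - -3450 = 16 - -3450 = 16 + 3450 = 3466$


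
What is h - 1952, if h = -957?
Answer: -2909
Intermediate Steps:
h - 1952 = -957 - 1952 = -2909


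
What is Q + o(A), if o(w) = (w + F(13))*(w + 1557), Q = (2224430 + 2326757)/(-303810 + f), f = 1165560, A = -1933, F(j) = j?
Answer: 622119111187/861750 ≈ 7.2193e+5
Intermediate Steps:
Q = 4551187/861750 (Q = (2224430 + 2326757)/(-303810 + 1165560) = 4551187/861750 ≈ 5.2813)
o(w) = (13 + w)*(1557 + w) (o(w) = (w + 13)*(w + 1557) = (13 + w)*(1557 + w))
Q + o(A) = 4551187/861750 + (20241 + (-1933)**2 + 1570*(-1933)) = 4551187/861750 + (20241 + 3736489 - 3034810) = 4551187/861750 + 721920 = 622119111187/861750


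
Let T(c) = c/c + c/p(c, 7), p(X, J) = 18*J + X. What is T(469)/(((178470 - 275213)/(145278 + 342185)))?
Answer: -74094376/8223155 ≈ -9.0105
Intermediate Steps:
p(X, J) = X + 18*J
T(c) = 1 + c/(126 + c) (T(c) = c/c + c/(c + 18*7) = 1 + c/(c + 126) = 1 + c/(126 + c))
T(469)/(((178470 - 275213)/(145278 + 342185))) = (2*(63 + 469)/(126 + 469))/(((178470 - 275213)/(145278 + 342185))) = (2*532/595)/((-96743/487463)) = (2*(1/595)*532)/((-96743*1/487463)) = 152/(85*(-96743/487463)) = (152/85)*(-487463/96743) = -74094376/8223155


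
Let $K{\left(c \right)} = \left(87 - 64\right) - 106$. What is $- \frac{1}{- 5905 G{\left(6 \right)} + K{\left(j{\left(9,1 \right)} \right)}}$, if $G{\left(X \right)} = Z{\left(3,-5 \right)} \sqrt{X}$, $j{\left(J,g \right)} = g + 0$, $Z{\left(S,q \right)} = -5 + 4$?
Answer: $- \frac{83}{209207261} - \frac{5905 \sqrt{6}}{209207261} \approx -6.9535 \cdot 10^{-5}$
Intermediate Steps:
$Z{\left(S,q \right)} = -1$
$j{\left(J,g \right)} = g$
$G{\left(X \right)} = - \sqrt{X}$
$K{\left(c \right)} = -83$ ($K{\left(c \right)} = 23 - 106 = -83$)
$- \frac{1}{- 5905 G{\left(6 \right)} + K{\left(j{\left(9,1 \right)} \right)}} = - \frac{1}{- 5905 \left(- \sqrt{6}\right) - 83} = - \frac{1}{5905 \sqrt{6} - 83} = - \frac{1}{-83 + 5905 \sqrt{6}}$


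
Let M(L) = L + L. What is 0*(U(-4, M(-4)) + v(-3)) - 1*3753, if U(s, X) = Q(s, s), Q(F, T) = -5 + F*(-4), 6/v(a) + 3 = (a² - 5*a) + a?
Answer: -3753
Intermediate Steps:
M(L) = 2*L
v(a) = 6/(-3 + a² - 4*a) (v(a) = 6/(-3 + ((a² - 5*a) + a)) = 6/(-3 + (a² - 4*a)) = 6/(-3 + a² - 4*a))
Q(F, T) = -5 - 4*F
U(s, X) = -5 - 4*s
0*(U(-4, M(-4)) + v(-3)) - 1*3753 = 0*((-5 - 4*(-4)) + 6/(-3 + (-3)² - 4*(-3))) - 1*3753 = 0*((-5 + 16) + 6/(-3 + 9 + 12)) - 3753 = 0*(11 + 6/18) - 3753 = 0*(11 + 6*(1/18)) - 3753 = 0*(11 + ⅓) - 3753 = 0*(34/3) - 3753 = 0 - 3753 = -3753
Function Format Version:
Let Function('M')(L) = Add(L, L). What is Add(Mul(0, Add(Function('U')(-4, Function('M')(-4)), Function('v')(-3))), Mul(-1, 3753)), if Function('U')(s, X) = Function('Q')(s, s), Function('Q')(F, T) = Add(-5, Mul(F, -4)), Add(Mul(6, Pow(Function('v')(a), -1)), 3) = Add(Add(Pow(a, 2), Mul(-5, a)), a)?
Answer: -3753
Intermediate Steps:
Function('M')(L) = Mul(2, L)
Function('v')(a) = Mul(6, Pow(Add(-3, Pow(a, 2), Mul(-4, a)), -1)) (Function('v')(a) = Mul(6, Pow(Add(-3, Add(Add(Pow(a, 2), Mul(-5, a)), a)), -1)) = Mul(6, Pow(Add(-3, Add(Pow(a, 2), Mul(-4, a))), -1)) = Mul(6, Pow(Add(-3, Pow(a, 2), Mul(-4, a)), -1)))
Function('Q')(F, T) = Add(-5, Mul(-4, F))
Function('U')(s, X) = Add(-5, Mul(-4, s))
Add(Mul(0, Add(Function('U')(-4, Function('M')(-4)), Function('v')(-3))), Mul(-1, 3753)) = Add(Mul(0, Add(Add(-5, Mul(-4, -4)), Mul(6, Pow(Add(-3, Pow(-3, 2), Mul(-4, -3)), -1)))), Mul(-1, 3753)) = Add(Mul(0, Add(Add(-5, 16), Mul(6, Pow(Add(-3, 9, 12), -1)))), -3753) = Add(Mul(0, Add(11, Mul(6, Pow(18, -1)))), -3753) = Add(Mul(0, Add(11, Mul(6, Rational(1, 18)))), -3753) = Add(Mul(0, Add(11, Rational(1, 3))), -3753) = Add(Mul(0, Rational(34, 3)), -3753) = Add(0, -3753) = -3753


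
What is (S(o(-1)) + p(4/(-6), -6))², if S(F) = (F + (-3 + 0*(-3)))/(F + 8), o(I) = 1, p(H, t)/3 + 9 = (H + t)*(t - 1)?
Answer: 1030225/81 ≈ 12719.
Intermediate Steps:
p(H, t) = -27 + 3*(-1 + t)*(H + t) (p(H, t) = -27 + 3*((H + t)*(t - 1)) = -27 + 3*((H + t)*(-1 + t)) = -27 + 3*((-1 + t)*(H + t)) = -27 + 3*(-1 + t)*(H + t))
S(F) = (-3 + F)/(8 + F) (S(F) = (F + (-3 + 0))/(8 + F) = (F - 3)/(8 + F) = (-3 + F)/(8 + F))
(S(o(-1)) + p(4/(-6), -6))² = ((-3 + 1)/(8 + 1) + (-27 - 12/(-6) - 3*(-6) + 3*(-6)² + 3*(4/(-6))*(-6)))² = (-2/9 + (-27 - 12*(-1)/6 + 18 + 3*36 + 3*(4*(-⅙))*(-6)))² = ((⅑)*(-2) + (-27 - 3*(-⅔) + 18 + 108 + 3*(-⅔)*(-6)))² = (-2/9 + (-27 + 2 + 18 + 108 + 12))² = (-2/9 + 113)² = (1015/9)² = 1030225/81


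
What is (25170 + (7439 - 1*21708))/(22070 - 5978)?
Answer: 10901/16092 ≈ 0.67742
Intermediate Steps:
(25170 + (7439 - 1*21708))/(22070 - 5978) = (25170 + (7439 - 21708))/16092 = (25170 - 14269)*(1/16092) = 10901*(1/16092) = 10901/16092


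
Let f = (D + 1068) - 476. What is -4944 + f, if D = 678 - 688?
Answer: -4362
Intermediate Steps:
D = -10
f = 582 (f = (-10 + 1068) - 476 = 1058 - 476 = 582)
-4944 + f = -4944 + 582 = -4362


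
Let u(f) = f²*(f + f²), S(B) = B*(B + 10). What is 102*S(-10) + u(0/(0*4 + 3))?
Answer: 0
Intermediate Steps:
S(B) = B*(10 + B)
102*S(-10) + u(0/(0*4 + 3)) = 102*(-10*(10 - 10)) + (0/(0*4 + 3))³*(1 + 0/(0*4 + 3)) = 102*(-10*0) + (0/(0 + 3))³*(1 + 0/(0 + 3)) = 102*0 + (0/3)³*(1 + 0/3) = 0 + (0*(⅓))³*(1 + 0*(⅓)) = 0 + 0³*(1 + 0) = 0 + 0*1 = 0 + 0 = 0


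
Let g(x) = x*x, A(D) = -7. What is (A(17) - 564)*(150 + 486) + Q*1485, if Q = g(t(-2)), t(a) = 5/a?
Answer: -1415499/4 ≈ -3.5388e+5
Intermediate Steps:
g(x) = x**2
Q = 25/4 (Q = (5/(-2))**2 = (5*(-1/2))**2 = (-5/2)**2 = 25/4 ≈ 6.2500)
(A(17) - 564)*(150 + 486) + Q*1485 = (-7 - 564)*(150 + 486) + (25/4)*1485 = -571*636 + 37125/4 = -363156 + 37125/4 = -1415499/4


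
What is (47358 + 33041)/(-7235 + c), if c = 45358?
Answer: 80399/38123 ≈ 2.1089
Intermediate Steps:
(47358 + 33041)/(-7235 + c) = (47358 + 33041)/(-7235 + 45358) = 80399/38123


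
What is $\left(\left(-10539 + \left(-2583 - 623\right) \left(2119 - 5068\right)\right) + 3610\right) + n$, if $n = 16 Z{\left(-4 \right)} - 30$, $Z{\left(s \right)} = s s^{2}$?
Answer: $9446511$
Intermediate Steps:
$Z{\left(s \right)} = s^{3}$
$n = -1054$ ($n = 16 \left(-4\right)^{3} - 30 = 16 \left(-64\right) - 30 = -1024 - 30 = -1054$)
$\left(\left(-10539 + \left(-2583 - 623\right) \left(2119 - 5068\right)\right) + 3610\right) + n = \left(\left(-10539 + \left(-2583 - 623\right) \left(2119 - 5068\right)\right) + 3610\right) - 1054 = \left(\left(-10539 - -9454494\right) + 3610\right) - 1054 = \left(\left(-10539 + 9454494\right) + 3610\right) - 1054 = \left(9443955 + 3610\right) - 1054 = 9447565 - 1054 = 9446511$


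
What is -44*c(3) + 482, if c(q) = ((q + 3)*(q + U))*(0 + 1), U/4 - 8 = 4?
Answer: -12982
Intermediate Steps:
U = 48 (U = 32 + 4*4 = 32 + 16 = 48)
c(q) = (3 + q)*(48 + q) (c(q) = ((q + 3)*(q + 48))*(0 + 1) = ((3 + q)*(48 + q))*1 = (3 + q)*(48 + q))
-44*c(3) + 482 = -44*(144 + 3² + 51*3) + 482 = -44*(144 + 9 + 153) + 482 = -44*306 + 482 = -13464 + 482 = -12982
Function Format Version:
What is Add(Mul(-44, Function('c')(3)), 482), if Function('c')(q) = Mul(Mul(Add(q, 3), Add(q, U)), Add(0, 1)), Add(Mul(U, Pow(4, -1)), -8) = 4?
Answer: -12982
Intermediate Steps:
U = 48 (U = Add(32, Mul(4, 4)) = Add(32, 16) = 48)
Function('c')(q) = Mul(Add(3, q), Add(48, q)) (Function('c')(q) = Mul(Mul(Add(q, 3), Add(q, 48)), Add(0, 1)) = Mul(Mul(Add(3, q), Add(48, q)), 1) = Mul(Add(3, q), Add(48, q)))
Add(Mul(-44, Function('c')(3)), 482) = Add(Mul(-44, Add(144, Pow(3, 2), Mul(51, 3))), 482) = Add(Mul(-44, Add(144, 9, 153)), 482) = Add(Mul(-44, 306), 482) = Add(-13464, 482) = -12982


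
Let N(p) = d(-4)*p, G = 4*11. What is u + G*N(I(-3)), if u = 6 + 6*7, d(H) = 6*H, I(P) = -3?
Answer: 3216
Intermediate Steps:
G = 44
N(p) = -24*p (N(p) = (6*(-4))*p = -24*p)
u = 48 (u = 6 + 42 = 48)
u + G*N(I(-3)) = 48 + 44*(-24*(-3)) = 48 + 44*72 = 48 + 3168 = 3216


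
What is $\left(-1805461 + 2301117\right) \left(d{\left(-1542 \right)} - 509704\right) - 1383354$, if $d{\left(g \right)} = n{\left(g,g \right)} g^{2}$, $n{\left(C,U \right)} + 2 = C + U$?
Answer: $-3637267176195002$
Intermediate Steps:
$n{\left(C,U \right)} = -2 + C + U$ ($n{\left(C,U \right)} = -2 + \left(C + U\right) = -2 + C + U$)
$d{\left(g \right)} = g^{2} \left(-2 + 2 g\right)$ ($d{\left(g \right)} = \left(-2 + g + g\right) g^{2} = \left(-2 + 2 g\right) g^{2} = g^{2} \left(-2 + 2 g\right)$)
$\left(-1805461 + 2301117\right) \left(d{\left(-1542 \right)} - 509704\right) - 1383354 = \left(-1805461 + 2301117\right) \left(2 \left(-1542\right)^{2} \left(-1 - 1542\right) - 509704\right) - 1383354 = 495656 \left(2 \cdot 2377764 \left(-1543\right) - 509704\right) - 1383354 = 495656 \left(-7337779704 - 509704\right) - 1383354 = 495656 \left(-7338289408\right) - 1383354 = -3637267174811648 - 1383354 = -3637267176195002$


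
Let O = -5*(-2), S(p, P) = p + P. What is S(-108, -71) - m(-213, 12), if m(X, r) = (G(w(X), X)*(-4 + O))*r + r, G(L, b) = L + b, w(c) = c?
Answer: 30481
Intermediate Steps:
S(p, P) = P + p
O = 10
m(X, r) = r + 12*X*r (m(X, r) = ((X + X)*(-4 + 10))*r + r = ((2*X)*6)*r + r = (12*X)*r + r = 12*X*r + r = r + 12*X*r)
S(-108, -71) - m(-213, 12) = (-71 - 108) - 12*(1 + 12*(-213)) = -179 - 12*(1 - 2556) = -179 - 12*(-2555) = -179 - 1*(-30660) = -179 + 30660 = 30481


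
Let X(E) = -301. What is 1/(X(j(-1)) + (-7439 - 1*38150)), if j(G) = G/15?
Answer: -1/45890 ≈ -2.1791e-5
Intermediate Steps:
j(G) = G/15 (j(G) = G*(1/15) = G/15)
1/(X(j(-1)) + (-7439 - 1*38150)) = 1/(-301 + (-7439 - 1*38150)) = 1/(-301 + (-7439 - 38150)) = 1/(-301 - 45589) = 1/(-45890) = -1/45890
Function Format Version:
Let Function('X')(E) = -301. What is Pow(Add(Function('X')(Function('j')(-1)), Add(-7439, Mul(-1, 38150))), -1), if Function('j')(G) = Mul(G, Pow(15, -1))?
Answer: Rational(-1, 45890) ≈ -2.1791e-5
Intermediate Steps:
Function('j')(G) = Mul(Rational(1, 15), G) (Function('j')(G) = Mul(G, Rational(1, 15)) = Mul(Rational(1, 15), G))
Pow(Add(Function('X')(Function('j')(-1)), Add(-7439, Mul(-1, 38150))), -1) = Pow(Add(-301, Add(-7439, Mul(-1, 38150))), -1) = Pow(Add(-301, Add(-7439, -38150)), -1) = Pow(Add(-301, -45589), -1) = Pow(-45890, -1) = Rational(-1, 45890)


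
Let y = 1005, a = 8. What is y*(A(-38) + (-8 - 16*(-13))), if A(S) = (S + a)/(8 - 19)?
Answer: 2241150/11 ≈ 2.0374e+5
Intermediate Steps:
A(S) = -8/11 - S/11 (A(S) = (S + 8)/(8 - 19) = (8 + S)/(-11) = (8 + S)*(-1/11) = -8/11 - S/11)
y*(A(-38) + (-8 - 16*(-13))) = 1005*((-8/11 - 1/11*(-38)) + (-8 - 16*(-13))) = 1005*((-8/11 + 38/11) + (-8 + 208)) = 1005*(30/11 + 200) = 1005*(2230/11) = 2241150/11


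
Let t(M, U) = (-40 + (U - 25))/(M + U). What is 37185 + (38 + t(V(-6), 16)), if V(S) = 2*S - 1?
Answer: 111620/3 ≈ 37207.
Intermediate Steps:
V(S) = -1 + 2*S
t(M, U) = (-65 + U)/(M + U) (t(M, U) = (-40 + (-25 + U))/(M + U) = (-65 + U)/(M + U))
37185 + (38 + t(V(-6), 16)) = 37185 + (38 + (-65 + 16)/((-1 + 2*(-6)) + 16)) = 37185 + (38 - 49/((-1 - 12) + 16)) = 37185 + (38 - 49/(-13 + 16)) = 37185 + (38 - 49/3) = 37185 + 65/3 = 111620/3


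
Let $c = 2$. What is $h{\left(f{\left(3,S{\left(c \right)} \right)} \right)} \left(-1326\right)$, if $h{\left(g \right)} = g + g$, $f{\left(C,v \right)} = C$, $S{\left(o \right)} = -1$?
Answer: $-7956$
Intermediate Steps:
$h{\left(g \right)} = 2 g$
$h{\left(f{\left(3,S{\left(c \right)} \right)} \right)} \left(-1326\right) = 2 \cdot 3 \left(-1326\right) = 6 \left(-1326\right) = -7956$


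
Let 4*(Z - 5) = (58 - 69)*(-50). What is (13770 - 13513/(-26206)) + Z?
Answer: 182302244/13103 ≈ 13913.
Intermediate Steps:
Z = 285/2 (Z = 5 + ((58 - 69)*(-50))/4 = 5 + (-11*(-50))/4 = 5 + (1/4)*550 = 5 + 275/2 = 285/2 ≈ 142.50)
(13770 - 13513/(-26206)) + Z = (13770 - 13513/(-26206)) + 285/2 = (13770 - 13513*(-1/26206)) + 285/2 = (13770 + 13513/26206) + 285/2 = 360870133/26206 + 285/2 = 182302244/13103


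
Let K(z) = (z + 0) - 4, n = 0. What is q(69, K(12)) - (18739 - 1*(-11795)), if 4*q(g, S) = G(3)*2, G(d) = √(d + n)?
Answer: -30534 + √3/2 ≈ -30533.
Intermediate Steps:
K(z) = -4 + z (K(z) = z - 4 = -4 + z)
G(d) = √d (G(d) = √(d + 0) = √d)
q(g, S) = √3/2 (q(g, S) = (√3*2)/4 = (2*√3)/4 = √3/2)
q(69, K(12)) - (18739 - 1*(-11795)) = √3/2 - (18739 - 1*(-11795)) = √3/2 - (18739 + 11795) = √3/2 - 1*30534 = √3/2 - 30534 = -30534 + √3/2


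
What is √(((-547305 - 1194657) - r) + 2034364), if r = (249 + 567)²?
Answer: I*√373454 ≈ 611.11*I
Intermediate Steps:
r = 665856 (r = 816² = 665856)
√(((-547305 - 1194657) - r) + 2034364) = √(((-547305 - 1194657) - 1*665856) + 2034364) = √((-1741962 - 665856) + 2034364) = √(-2407818 + 2034364) = √(-373454) = I*√373454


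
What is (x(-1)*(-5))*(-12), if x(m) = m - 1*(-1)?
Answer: 0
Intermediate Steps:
x(m) = 1 + m (x(m) = m + 1 = 1 + m)
(x(-1)*(-5))*(-12) = ((1 - 1)*(-5))*(-12) = (0*(-5))*(-12) = 0*(-12) = 0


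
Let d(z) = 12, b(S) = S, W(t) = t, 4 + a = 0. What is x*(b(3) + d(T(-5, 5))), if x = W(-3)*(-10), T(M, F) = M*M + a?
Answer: 450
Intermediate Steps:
a = -4 (a = -4 + 0 = -4)
T(M, F) = -4 + M² (T(M, F) = M*M - 4 = M² - 4 = -4 + M²)
x = 30 (x = -3*(-10) = 30)
x*(b(3) + d(T(-5, 5))) = 30*(3 + 12) = 30*15 = 450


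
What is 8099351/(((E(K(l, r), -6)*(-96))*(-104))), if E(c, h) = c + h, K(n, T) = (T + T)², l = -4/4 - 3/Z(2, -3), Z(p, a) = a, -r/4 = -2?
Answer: 623027/192000 ≈ 3.2449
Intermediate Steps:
r = 8 (r = -4*(-2) = 8)
l = 0 (l = -4/4 - 3/(-3) = -4*¼ - 3*(-⅓) = -1 + 1 = 0)
K(n, T) = 4*T² (K(n, T) = (2*T)² = 4*T²)
8099351/(((E(K(l, r), -6)*(-96))*(-104))) = 8099351/((((4*8² - 6)*(-96))*(-104))) = 8099351/((((4*64 - 6)*(-96))*(-104))) = 8099351/((((256 - 6)*(-96))*(-104))) = 8099351/(((250*(-96))*(-104))) = 8099351/((-24000*(-104))) = 8099351/2496000 = 8099351*(1/2496000) = 623027/192000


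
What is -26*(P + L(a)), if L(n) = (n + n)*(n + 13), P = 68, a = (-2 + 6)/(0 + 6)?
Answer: -20176/9 ≈ -2241.8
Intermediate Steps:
a = 2/3 (a = 4/6 = 4*(1/6) = 2/3 ≈ 0.66667)
L(n) = 2*n*(13 + n) (L(n) = (2*n)*(13 + n) = 2*n*(13 + n))
-26*(P + L(a)) = -26*(68 + 2*(2/3)*(13 + 2/3)) = -26*(68 + 2*(2/3)*(41/3)) = -26*(68 + 164/9) = -26*776/9 = -20176/9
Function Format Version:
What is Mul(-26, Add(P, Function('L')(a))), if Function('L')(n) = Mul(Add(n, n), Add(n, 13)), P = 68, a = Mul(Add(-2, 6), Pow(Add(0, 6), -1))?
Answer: Rational(-20176, 9) ≈ -2241.8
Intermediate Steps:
a = Rational(2, 3) (a = Mul(4, Pow(6, -1)) = Mul(4, Rational(1, 6)) = Rational(2, 3) ≈ 0.66667)
Function('L')(n) = Mul(2, n, Add(13, n)) (Function('L')(n) = Mul(Mul(2, n), Add(13, n)) = Mul(2, n, Add(13, n)))
Mul(-26, Add(P, Function('L')(a))) = Mul(-26, Add(68, Mul(2, Rational(2, 3), Add(13, Rational(2, 3))))) = Mul(-26, Add(68, Mul(2, Rational(2, 3), Rational(41, 3)))) = Mul(-26, Add(68, Rational(164, 9))) = Mul(-26, Rational(776, 9)) = Rational(-20176, 9)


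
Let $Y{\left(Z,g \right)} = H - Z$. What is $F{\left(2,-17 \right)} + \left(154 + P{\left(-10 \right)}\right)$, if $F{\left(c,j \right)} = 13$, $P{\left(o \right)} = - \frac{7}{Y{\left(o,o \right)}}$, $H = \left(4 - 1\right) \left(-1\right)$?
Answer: $166$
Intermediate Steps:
$H = -3$ ($H = 3 \left(-1\right) = -3$)
$Y{\left(Z,g \right)} = -3 - Z$
$P{\left(o \right)} = - \frac{7}{-3 - o}$
$F{\left(2,-17 \right)} + \left(154 + P{\left(-10 \right)}\right) = 13 + \left(154 + \frac{7}{3 - 10}\right) = 13 + \left(154 + \frac{7}{-7}\right) = 13 + \left(154 + 7 \left(- \frac{1}{7}\right)\right) = 13 + \left(154 - 1\right) = 13 + 153 = 166$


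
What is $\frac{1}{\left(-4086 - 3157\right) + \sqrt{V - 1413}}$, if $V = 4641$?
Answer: $- \frac{7243}{52457821} - \frac{2 \sqrt{807}}{52457821} \approx -0.00013916$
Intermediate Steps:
$\frac{1}{\left(-4086 - 3157\right) + \sqrt{V - 1413}} = \frac{1}{\left(-4086 - 3157\right) + \sqrt{4641 - 1413}} = \frac{1}{-7243 + \sqrt{3228}} = \frac{1}{-7243 + 2 \sqrt{807}}$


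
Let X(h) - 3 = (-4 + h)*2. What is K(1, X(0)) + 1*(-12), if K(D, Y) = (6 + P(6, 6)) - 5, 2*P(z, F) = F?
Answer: -8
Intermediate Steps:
P(z, F) = F/2
X(h) = -5 + 2*h (X(h) = 3 + (-4 + h)*2 = 3 + (-8 + 2*h) = -5 + 2*h)
K(D, Y) = 4 (K(D, Y) = (6 + (½)*6) - 5 = (6 + 3) - 5 = 9 - 5 = 4)
K(1, X(0)) + 1*(-12) = 4 + 1*(-12) = 4 - 12 = -8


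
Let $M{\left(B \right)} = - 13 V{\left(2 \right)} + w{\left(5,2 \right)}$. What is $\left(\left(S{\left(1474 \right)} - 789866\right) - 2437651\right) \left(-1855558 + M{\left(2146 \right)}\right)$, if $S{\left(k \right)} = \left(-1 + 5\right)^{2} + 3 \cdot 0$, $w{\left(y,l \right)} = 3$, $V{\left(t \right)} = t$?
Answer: $5988889533081$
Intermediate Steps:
$M{\left(B \right)} = -23$ ($M{\left(B \right)} = \left(-13\right) 2 + 3 = -26 + 3 = -23$)
$S{\left(k \right)} = 16$ ($S{\left(k \right)} = 4^{2} + 0 = 16 + 0 = 16$)
$\left(\left(S{\left(1474 \right)} - 789866\right) - 2437651\right) \left(-1855558 + M{\left(2146 \right)}\right) = \left(\left(16 - 789866\right) - 2437651\right) \left(-1855558 - 23\right) = \left(-789850 - 2437651\right) \left(-1855581\right) = \left(-3227501\right) \left(-1855581\right) = 5988889533081$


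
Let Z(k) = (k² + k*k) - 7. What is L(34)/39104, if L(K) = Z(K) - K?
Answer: 2271/39104 ≈ 0.058076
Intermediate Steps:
Z(k) = -7 + 2*k² (Z(k) = (k² + k²) - 7 = 2*k² - 7 = -7 + 2*k²)
L(K) = -7 - K + 2*K² (L(K) = (-7 + 2*K²) - K = -7 - K + 2*K²)
L(34)/39104 = (-7 - 1*34 + 2*34²)/39104 = (-7 - 34 + 2*1156)*(1/39104) = (-7 - 34 + 2312)*(1/39104) = 2271*(1/39104) = 2271/39104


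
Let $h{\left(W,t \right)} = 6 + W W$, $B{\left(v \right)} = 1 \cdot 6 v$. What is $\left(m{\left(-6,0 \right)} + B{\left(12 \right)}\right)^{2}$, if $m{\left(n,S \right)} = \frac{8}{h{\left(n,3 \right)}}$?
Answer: $\frac{2298256}{441} \approx 5211.5$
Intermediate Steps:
$B{\left(v \right)} = 6 v$
$h{\left(W,t \right)} = 6 + W^{2}$
$m{\left(n,S \right)} = \frac{8}{6 + n^{2}}$
$\left(m{\left(-6,0 \right)} + B{\left(12 \right)}\right)^{2} = \left(\frac{8}{6 + \left(-6\right)^{2}} + 6 \cdot 12\right)^{2} = \left(\frac{8}{6 + 36} + 72\right)^{2} = \left(\frac{8}{42} + 72\right)^{2} = \left(8 \cdot \frac{1}{42} + 72\right)^{2} = \left(\frac{4}{21} + 72\right)^{2} = \left(\frac{1516}{21}\right)^{2} = \frac{2298256}{441}$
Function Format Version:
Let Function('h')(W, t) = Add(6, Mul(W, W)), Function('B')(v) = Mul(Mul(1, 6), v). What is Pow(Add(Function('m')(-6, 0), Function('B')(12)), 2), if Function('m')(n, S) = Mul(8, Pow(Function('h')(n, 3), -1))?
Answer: Rational(2298256, 441) ≈ 5211.5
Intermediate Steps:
Function('B')(v) = Mul(6, v)
Function('h')(W, t) = Add(6, Pow(W, 2))
Function('m')(n, S) = Mul(8, Pow(Add(6, Pow(n, 2)), -1))
Pow(Add(Function('m')(-6, 0), Function('B')(12)), 2) = Pow(Add(Mul(8, Pow(Add(6, Pow(-6, 2)), -1)), Mul(6, 12)), 2) = Pow(Add(Mul(8, Pow(Add(6, 36), -1)), 72), 2) = Pow(Add(Mul(8, Pow(42, -1)), 72), 2) = Pow(Add(Mul(8, Rational(1, 42)), 72), 2) = Pow(Add(Rational(4, 21), 72), 2) = Pow(Rational(1516, 21), 2) = Rational(2298256, 441)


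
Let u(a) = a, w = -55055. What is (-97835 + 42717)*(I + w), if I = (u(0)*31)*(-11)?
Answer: 3034521490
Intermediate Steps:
I = 0 (I = (0*31)*(-11) = 0*(-11) = 0)
(-97835 + 42717)*(I + w) = (-97835 + 42717)*(0 - 55055) = -55118*(-55055) = 3034521490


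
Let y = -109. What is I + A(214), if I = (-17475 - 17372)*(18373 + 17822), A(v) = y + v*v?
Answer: -1261241478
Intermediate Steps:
A(v) = -109 + v**2 (A(v) = -109 + v*v = -109 + v**2)
I = -1261287165 (I = -34847*36195 = -1261287165)
I + A(214) = -1261287165 + (-109 + 214**2) = -1261287165 + (-109 + 45796) = -1261287165 + 45687 = -1261241478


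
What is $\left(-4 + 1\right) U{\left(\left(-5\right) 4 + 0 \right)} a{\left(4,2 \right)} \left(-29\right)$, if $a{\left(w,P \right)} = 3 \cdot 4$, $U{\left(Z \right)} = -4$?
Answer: $-4176$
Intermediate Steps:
$a{\left(w,P \right)} = 12$
$\left(-4 + 1\right) U{\left(\left(-5\right) 4 + 0 \right)} a{\left(4,2 \right)} \left(-29\right) = \left(-4 + 1\right) \left(-4\right) 12 \left(-29\right) = \left(-3\right) \left(-4\right) 12 \left(-29\right) = 12 \cdot 12 \left(-29\right) = 144 \left(-29\right) = -4176$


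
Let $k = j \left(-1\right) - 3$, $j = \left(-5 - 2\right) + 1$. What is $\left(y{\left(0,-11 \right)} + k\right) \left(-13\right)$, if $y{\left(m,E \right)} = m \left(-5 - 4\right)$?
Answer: $-39$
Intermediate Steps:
$j = -6$ ($j = -7 + 1 = -6$)
$y{\left(m,E \right)} = - 9 m$ ($y{\left(m,E \right)} = m \left(-9\right) = - 9 m$)
$k = 3$ ($k = \left(-6\right) \left(-1\right) - 3 = 6 - 3 = 3$)
$\left(y{\left(0,-11 \right)} + k\right) \left(-13\right) = \left(\left(-9\right) 0 + 3\right) \left(-13\right) = \left(0 + 3\right) \left(-13\right) = 3 \left(-13\right) = -39$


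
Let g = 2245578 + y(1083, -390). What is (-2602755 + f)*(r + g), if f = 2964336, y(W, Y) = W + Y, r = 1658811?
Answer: 1412003454642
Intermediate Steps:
g = 2246271 (g = 2245578 + (1083 - 390) = 2245578 + 693 = 2246271)
(-2602755 + f)*(r + g) = (-2602755 + 2964336)*(1658811 + 2246271) = 361581*3905082 = 1412003454642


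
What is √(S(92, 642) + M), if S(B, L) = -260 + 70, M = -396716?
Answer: I*√396906 ≈ 630.0*I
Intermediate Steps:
S(B, L) = -190
√(S(92, 642) + M) = √(-190 - 396716) = √(-396906) = I*√396906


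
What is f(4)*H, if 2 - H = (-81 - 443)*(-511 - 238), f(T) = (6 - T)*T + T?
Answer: -4709688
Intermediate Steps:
f(T) = T + T*(6 - T) (f(T) = T*(6 - T) + T = T + T*(6 - T))
H = -392474 (H = 2 - (-81 - 443)*(-511 - 238) = 2 - (-524)*(-749) = 2 - 1*392476 = 2 - 392476 = -392474)
f(4)*H = (4*(7 - 1*4))*(-392474) = (4*(7 - 4))*(-392474) = (4*3)*(-392474) = 12*(-392474) = -4709688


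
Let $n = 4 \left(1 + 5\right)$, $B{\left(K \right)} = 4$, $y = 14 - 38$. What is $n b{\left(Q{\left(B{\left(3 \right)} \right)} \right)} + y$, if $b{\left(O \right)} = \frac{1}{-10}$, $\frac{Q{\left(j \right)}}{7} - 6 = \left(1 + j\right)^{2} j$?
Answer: $- \frac{132}{5} \approx -26.4$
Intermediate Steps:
$y = -24$ ($y = 14 - 38 = -24$)
$Q{\left(j \right)} = 42 + 7 j \left(1 + j\right)^{2}$ ($Q{\left(j \right)} = 42 + 7 \left(1 + j\right)^{2} j = 42 + 7 j \left(1 + j\right)^{2}$)
$n = 24$ ($n = 4 \cdot 6 = 24$)
$b{\left(O \right)} = - \frac{1}{10}$
$n b{\left(Q{\left(B{\left(3 \right)} \right)} \right)} + y = 24 \left(- \frac{1}{10}\right) - 24 = - \frac{12}{5} - 24 = - \frac{132}{5}$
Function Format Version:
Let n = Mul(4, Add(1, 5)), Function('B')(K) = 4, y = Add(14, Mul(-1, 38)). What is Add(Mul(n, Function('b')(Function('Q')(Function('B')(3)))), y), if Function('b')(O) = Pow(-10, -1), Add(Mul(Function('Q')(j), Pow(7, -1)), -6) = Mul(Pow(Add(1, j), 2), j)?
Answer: Rational(-132, 5) ≈ -26.400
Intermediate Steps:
y = -24 (y = Add(14, -38) = -24)
Function('Q')(j) = Add(42, Mul(7, j, Pow(Add(1, j), 2))) (Function('Q')(j) = Add(42, Mul(7, Mul(Pow(Add(1, j), 2), j))) = Add(42, Mul(7, Mul(j, Pow(Add(1, j), 2)))) = Add(42, Mul(7, j, Pow(Add(1, j), 2))))
n = 24 (n = Mul(4, 6) = 24)
Function('b')(O) = Rational(-1, 10)
Add(Mul(n, Function('b')(Function('Q')(Function('B')(3)))), y) = Add(Mul(24, Rational(-1, 10)), -24) = Add(Rational(-12, 5), -24) = Rational(-132, 5)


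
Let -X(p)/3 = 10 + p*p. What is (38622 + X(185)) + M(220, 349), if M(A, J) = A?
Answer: -63863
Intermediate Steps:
X(p) = -30 - 3*p² (X(p) = -3*(10 + p*p) = -3*(10 + p²) = -30 - 3*p²)
(38622 + X(185)) + M(220, 349) = (38622 + (-30 - 3*185²)) + 220 = (38622 + (-30 - 3*34225)) + 220 = (38622 + (-30 - 102675)) + 220 = (38622 - 102705) + 220 = -64083 + 220 = -63863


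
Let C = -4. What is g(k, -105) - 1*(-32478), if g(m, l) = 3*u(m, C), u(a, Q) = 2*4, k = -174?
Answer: 32502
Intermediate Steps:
u(a, Q) = 8
g(m, l) = 24 (g(m, l) = 3*8 = 24)
g(k, -105) - 1*(-32478) = 24 - 1*(-32478) = 24 + 32478 = 32502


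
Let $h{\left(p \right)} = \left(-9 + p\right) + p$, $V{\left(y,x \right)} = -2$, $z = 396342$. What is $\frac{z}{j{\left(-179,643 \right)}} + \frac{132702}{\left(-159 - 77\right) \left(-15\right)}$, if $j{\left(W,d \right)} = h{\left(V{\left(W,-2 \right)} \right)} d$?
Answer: $- \frac{48965777}{4931810} \approx -9.9286$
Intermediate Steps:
$h{\left(p \right)} = -9 + 2 p$
$j{\left(W,d \right)} = - 13 d$ ($j{\left(W,d \right)} = \left(-9 + 2 \left(-2\right)\right) d = \left(-9 - 4\right) d = - 13 d$)
$\frac{z}{j{\left(-179,643 \right)}} + \frac{132702}{\left(-159 - 77\right) \left(-15\right)} = \frac{396342}{\left(-13\right) 643} + \frac{132702}{\left(-159 - 77\right) \left(-15\right)} = \frac{396342}{-8359} + \frac{132702}{\left(-236\right) \left(-15\right)} = 396342 \left(- \frac{1}{8359}\right) + \frac{132702}{3540} = - \frac{396342}{8359} + 132702 \cdot \frac{1}{3540} = - \frac{396342}{8359} + \frac{22117}{590} = - \frac{48965777}{4931810}$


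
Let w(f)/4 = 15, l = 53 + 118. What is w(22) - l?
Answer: -111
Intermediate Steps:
l = 171
w(f) = 60 (w(f) = 4*15 = 60)
w(22) - l = 60 - 1*171 = 60 - 171 = -111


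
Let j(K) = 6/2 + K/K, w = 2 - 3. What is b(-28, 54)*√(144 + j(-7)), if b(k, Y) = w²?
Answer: 2*√37 ≈ 12.166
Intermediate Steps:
w = -1
b(k, Y) = 1 (b(k, Y) = (-1)² = 1)
j(K) = 4 (j(K) = 6*(½) + 1 = 3 + 1 = 4)
b(-28, 54)*√(144 + j(-7)) = 1*√(144 + 4) = 1*√148 = 1*(2*√37) = 2*√37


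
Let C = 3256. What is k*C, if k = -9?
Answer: -29304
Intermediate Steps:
k*C = -9*3256 = -29304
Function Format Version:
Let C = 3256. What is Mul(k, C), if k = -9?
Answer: -29304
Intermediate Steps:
Mul(k, C) = Mul(-9, 3256) = -29304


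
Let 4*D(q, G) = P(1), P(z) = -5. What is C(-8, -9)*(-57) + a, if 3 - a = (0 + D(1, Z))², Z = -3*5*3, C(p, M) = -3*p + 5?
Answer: -26425/16 ≈ -1651.6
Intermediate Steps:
C(p, M) = 5 - 3*p
Z = -45 (Z = -15*3 = -45)
D(q, G) = -5/4 (D(q, G) = (¼)*(-5) = -5/4)
a = 23/16 (a = 3 - (0 - 5/4)² = 3 - (-5/4)² = 3 - 1*25/16 = 3 - 25/16 = 23/16 ≈ 1.4375)
C(-8, -9)*(-57) + a = (5 - 3*(-8))*(-57) + 23/16 = (5 + 24)*(-57) + 23/16 = 29*(-57) + 23/16 = -1653 + 23/16 = -26425/16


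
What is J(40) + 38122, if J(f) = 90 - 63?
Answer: 38149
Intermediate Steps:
J(f) = 27
J(40) + 38122 = 27 + 38122 = 38149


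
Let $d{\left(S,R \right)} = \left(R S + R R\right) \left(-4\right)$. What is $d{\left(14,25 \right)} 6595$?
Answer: $-25720500$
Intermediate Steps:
$d{\left(S,R \right)} = - 4 R^{2} - 4 R S$ ($d{\left(S,R \right)} = \left(R S + R^{2}\right) \left(-4\right) = \left(R^{2} + R S\right) \left(-4\right) = - 4 R^{2} - 4 R S$)
$d{\left(14,25 \right)} 6595 = \left(-4\right) 25 \left(25 + 14\right) 6595 = \left(-4\right) 25 \cdot 39 \cdot 6595 = \left(-3900\right) 6595 = -25720500$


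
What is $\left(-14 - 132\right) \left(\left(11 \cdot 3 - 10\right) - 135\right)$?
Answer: $16352$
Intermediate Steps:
$\left(-14 - 132\right) \left(\left(11 \cdot 3 - 10\right) - 135\right) = - 146 \left(\left(33 - 10\right) - 135\right) = - 146 \left(23 - 135\right) = \left(-146\right) \left(-112\right) = 16352$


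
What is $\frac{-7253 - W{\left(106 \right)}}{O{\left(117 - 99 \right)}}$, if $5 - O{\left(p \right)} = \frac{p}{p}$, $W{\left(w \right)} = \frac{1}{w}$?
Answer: $- \frac{768819}{424} \approx -1813.3$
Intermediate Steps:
$O{\left(p \right)} = 4$ ($O{\left(p \right)} = 5 - \frac{p}{p} = 5 - 1 = 4$)
$\frac{-7253 - W{\left(106 \right)}}{O{\left(117 - 99 \right)}} = \frac{-7253 - \frac{1}{106}}{4} = \left(-7253 - \frac{1}{106}\right) \frac{1}{4} = \left(- \frac{768819}{106}\right) \frac{1}{4} = - \frac{768819}{424}$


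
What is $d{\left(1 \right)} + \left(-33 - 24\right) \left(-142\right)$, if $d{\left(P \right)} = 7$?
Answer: $8101$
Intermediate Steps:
$d{\left(1 \right)} + \left(-33 - 24\right) \left(-142\right) = 7 + \left(-33 - 24\right) \left(-142\right) = 7 - -8094 = 7 + 8094 = 8101$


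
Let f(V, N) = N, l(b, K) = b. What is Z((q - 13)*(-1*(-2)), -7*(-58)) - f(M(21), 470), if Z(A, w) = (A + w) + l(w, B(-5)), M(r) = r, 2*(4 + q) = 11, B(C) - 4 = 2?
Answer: 319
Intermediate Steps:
B(C) = 6 (B(C) = 4 + 2 = 6)
q = 3/2 (q = -4 + (½)*11 = -4 + 11/2 = 3/2 ≈ 1.5000)
Z(A, w) = A + 2*w (Z(A, w) = (A + w) + w = A + 2*w)
Z((q - 13)*(-1*(-2)), -7*(-58)) - f(M(21), 470) = ((3/2 - 13)*(-1*(-2)) + 2*(-7*(-58))) - 1*470 = (-23/2*2 + 2*406) - 470 = (-23 + 812) - 470 = 789 - 470 = 319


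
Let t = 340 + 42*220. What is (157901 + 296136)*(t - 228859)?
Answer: -99560779323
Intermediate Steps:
t = 9580 (t = 340 + 9240 = 9580)
(157901 + 296136)*(t - 228859) = (157901 + 296136)*(9580 - 228859) = 454037*(-219279) = -99560779323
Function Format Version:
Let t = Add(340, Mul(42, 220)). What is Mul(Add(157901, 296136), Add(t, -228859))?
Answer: -99560779323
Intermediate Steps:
t = 9580 (t = Add(340, 9240) = 9580)
Mul(Add(157901, 296136), Add(t, -228859)) = Mul(Add(157901, 296136), Add(9580, -228859)) = Mul(454037, -219279) = -99560779323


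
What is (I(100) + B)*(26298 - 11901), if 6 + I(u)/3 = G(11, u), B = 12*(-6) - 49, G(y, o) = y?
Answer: -1526082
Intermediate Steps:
B = -121 (B = -72 - 49 = -121)
I(u) = 15 (I(u) = -18 + 3*11 = -18 + 33 = 15)
(I(100) + B)*(26298 - 11901) = (15 - 121)*(26298 - 11901) = -106*14397 = -1526082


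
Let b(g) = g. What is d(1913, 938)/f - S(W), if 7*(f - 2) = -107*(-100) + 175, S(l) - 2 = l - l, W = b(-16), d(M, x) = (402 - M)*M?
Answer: -20255579/10889 ≈ -1860.2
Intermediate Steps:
d(M, x) = M*(402 - M)
W = -16
S(l) = 2 (S(l) = 2 + (l - l) = 2 + 0 = 2)
f = 10889/7 (f = 2 + (-107*(-100) + 175)/7 = 2 + (10700 + 175)/7 = 2 + (⅐)*10875 = 2 + 10875/7 = 10889/7 ≈ 1555.6)
d(1913, 938)/f - S(W) = (1913*(402 - 1*1913))/(10889/7) - 1*2 = (1913*(402 - 1913))*(7/10889) - 2 = (1913*(-1511))*(7/10889) - 2 = -2890543*7/10889 - 2 = -20233801/10889 - 2 = -20255579/10889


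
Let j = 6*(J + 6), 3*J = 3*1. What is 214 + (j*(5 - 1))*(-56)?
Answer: -9194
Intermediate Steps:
J = 1 (J = (3*1)/3 = (1/3)*3 = 1)
j = 42 (j = 6*(1 + 6) = 6*7 = 42)
214 + (j*(5 - 1))*(-56) = 214 + (42*(5 - 1))*(-56) = 214 + (42*4)*(-56) = 214 + 168*(-56) = 214 - 9408 = -9194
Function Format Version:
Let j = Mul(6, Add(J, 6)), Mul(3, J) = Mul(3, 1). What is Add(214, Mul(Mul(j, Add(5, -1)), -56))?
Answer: -9194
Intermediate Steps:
J = 1 (J = Mul(Rational(1, 3), Mul(3, 1)) = Mul(Rational(1, 3), 3) = 1)
j = 42 (j = Mul(6, Add(1, 6)) = Mul(6, 7) = 42)
Add(214, Mul(Mul(j, Add(5, -1)), -56)) = Add(214, Mul(Mul(42, Add(5, -1)), -56)) = Add(214, Mul(Mul(42, 4), -56)) = Add(214, Mul(168, -56)) = Add(214, -9408) = -9194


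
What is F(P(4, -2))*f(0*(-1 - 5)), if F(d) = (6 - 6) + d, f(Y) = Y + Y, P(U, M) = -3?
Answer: 0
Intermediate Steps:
f(Y) = 2*Y
F(d) = d (F(d) = 0 + d = d)
F(P(4, -2))*f(0*(-1 - 5)) = -6*0*(-1 - 5) = -6*0*(-6) = -6*0 = -3*0 = 0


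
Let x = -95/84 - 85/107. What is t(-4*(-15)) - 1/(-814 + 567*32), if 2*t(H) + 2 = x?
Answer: -305718853/155762040 ≈ -1.9627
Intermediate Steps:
x = -17305/8988 (x = -95*1/84 - 85*1/107 = -95/84 - 85/107 = -17305/8988 ≈ -1.9253)
t(H) = -35281/17976 (t(H) = -1 + (½)*(-17305/8988) = -1 - 17305/17976 = -35281/17976)
t(-4*(-15)) - 1/(-814 + 567*32) = -35281/17976 - 1/(-814 + 567*32) = -35281/17976 - 1/(-814 + 18144) = -35281/17976 - 1/17330 = -305718853/155762040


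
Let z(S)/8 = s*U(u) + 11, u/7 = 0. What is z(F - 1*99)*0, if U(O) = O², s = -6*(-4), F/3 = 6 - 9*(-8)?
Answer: 0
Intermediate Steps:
u = 0 (u = 7*0 = 0)
F = 234 (F = 3*(6 - 9*(-8)) = 3*(6 + 72) = 3*78 = 234)
s = 24
z(S) = 88 (z(S) = 8*(24*0² + 11) = 8*(24*0 + 11) = 8*(0 + 11) = 8*11 = 88)
z(F - 1*99)*0 = 88*0 = 0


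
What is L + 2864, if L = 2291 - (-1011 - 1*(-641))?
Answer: 5525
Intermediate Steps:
L = 2661 (L = 2291 - (-1011 + 641) = 2291 - 1*(-370) = 2291 + 370 = 2661)
L + 2864 = 2661 + 2864 = 5525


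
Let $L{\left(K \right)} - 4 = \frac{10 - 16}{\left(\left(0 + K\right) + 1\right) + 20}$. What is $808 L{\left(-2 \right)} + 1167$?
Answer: $\frac{78733}{19} \approx 4143.8$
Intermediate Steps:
$L{\left(K \right)} = 4 - \frac{6}{21 + K}$ ($L{\left(K \right)} = 4 + \frac{10 - 16}{\left(\left(0 + K\right) + 1\right) + 20} = 4 - \frac{6}{\left(K + 1\right) + 20} = 4 - \frac{6}{\left(1 + K\right) + 20} = 4 - \frac{6}{21 + K}$)
$808 L{\left(-2 \right)} + 1167 = 808 \frac{2 \left(39 + 2 \left(-2\right)\right)}{21 - 2} + 1167 = 808 \frac{2 \left(39 - 4\right)}{19} + 1167 = 808 \cdot 2 \cdot \frac{1}{19} \cdot 35 + 1167 = 808 \cdot \frac{70}{19} + 1167 = \frac{56560}{19} + 1167 = \frac{78733}{19}$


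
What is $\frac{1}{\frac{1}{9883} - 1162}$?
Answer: $- \frac{9883}{11484045} \approx -0.00086058$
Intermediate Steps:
$\frac{1}{\frac{1}{9883} - 1162} = \frac{1}{- \frac{11484045}{9883}} = - \frac{9883}{11484045}$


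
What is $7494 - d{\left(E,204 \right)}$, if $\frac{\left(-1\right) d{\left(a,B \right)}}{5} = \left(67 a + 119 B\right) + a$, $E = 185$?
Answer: $191774$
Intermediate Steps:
$d{\left(a,B \right)} = - 595 B - 340 a$ ($d{\left(a,B \right)} = - 5 \left(\left(67 a + 119 B\right) + a\right) = - 5 \left(68 a + 119 B\right) = - 595 B - 340 a$)
$7494 - d{\left(E,204 \right)} = 7494 - \left(\left(-595\right) 204 - 62900\right) = 7494 - \left(-121380 - 62900\right) = 7494 - -184280 = 7494 + 184280 = 191774$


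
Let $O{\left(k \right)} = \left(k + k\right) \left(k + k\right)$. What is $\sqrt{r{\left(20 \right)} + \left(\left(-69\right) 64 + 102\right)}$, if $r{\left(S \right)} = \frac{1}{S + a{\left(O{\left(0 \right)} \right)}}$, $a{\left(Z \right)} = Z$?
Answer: $\frac{19 i \sqrt{1195}}{10} \approx 65.681 i$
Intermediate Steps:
$O{\left(k \right)} = 4 k^{2}$ ($O{\left(k \right)} = 2 k 2 k = 4 k^{2}$)
$r{\left(S \right)} = \frac{1}{S}$ ($r{\left(S \right)} = \frac{1}{S + 4 \cdot 0^{2}} = \frac{1}{S + 4 \cdot 0} = \frac{1}{S + 0} = \frac{1}{S}$)
$\sqrt{r{\left(20 \right)} + \left(\left(-69\right) 64 + 102\right)} = \sqrt{\frac{1}{20} + \left(\left(-69\right) 64 + 102\right)} = \sqrt{\frac{1}{20} + \left(-4416 + 102\right)} = \sqrt{\frac{1}{20} - 4314} = \sqrt{- \frac{86279}{20}} = \frac{19 i \sqrt{1195}}{10}$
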